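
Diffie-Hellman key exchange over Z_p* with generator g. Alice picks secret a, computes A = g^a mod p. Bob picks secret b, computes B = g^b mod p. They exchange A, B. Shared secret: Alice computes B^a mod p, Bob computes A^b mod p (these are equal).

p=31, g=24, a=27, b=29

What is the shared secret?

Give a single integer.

Answer: 29

Derivation:
A = 24^27 mod 31  (bits of 27 = 11011)
  bit 0 = 1: r = r^2 * 24 mod 31 = 1^2 * 24 = 1*24 = 24
  bit 1 = 1: r = r^2 * 24 mod 31 = 24^2 * 24 = 18*24 = 29
  bit 2 = 0: r = r^2 mod 31 = 29^2 = 4
  bit 3 = 1: r = r^2 * 24 mod 31 = 4^2 * 24 = 16*24 = 12
  bit 4 = 1: r = r^2 * 24 mod 31 = 12^2 * 24 = 20*24 = 15
  -> A = 15
B = 24^29 mod 31  (bits of 29 = 11101)
  bit 0 = 1: r = r^2 * 24 mod 31 = 1^2 * 24 = 1*24 = 24
  bit 1 = 1: r = r^2 * 24 mod 31 = 24^2 * 24 = 18*24 = 29
  bit 2 = 1: r = r^2 * 24 mod 31 = 29^2 * 24 = 4*24 = 3
  bit 3 = 0: r = r^2 mod 31 = 3^2 = 9
  bit 4 = 1: r = r^2 * 24 mod 31 = 9^2 * 24 = 19*24 = 22
  -> B = 22
s = B^a = 22^27 mod 31  (bits of 27 = 11011)
  bit 0 = 1: r = r^2 * 22 mod 31 = 1^2 * 22 = 1*22 = 22
  bit 1 = 1: r = r^2 * 22 mod 31 = 22^2 * 22 = 19*22 = 15
  bit 2 = 0: r = r^2 mod 31 = 15^2 = 8
  bit 3 = 1: r = r^2 * 22 mod 31 = 8^2 * 22 = 2*22 = 13
  bit 4 = 1: r = r^2 * 22 mod 31 = 13^2 * 22 = 14*22 = 29
  -> s = B^a = 29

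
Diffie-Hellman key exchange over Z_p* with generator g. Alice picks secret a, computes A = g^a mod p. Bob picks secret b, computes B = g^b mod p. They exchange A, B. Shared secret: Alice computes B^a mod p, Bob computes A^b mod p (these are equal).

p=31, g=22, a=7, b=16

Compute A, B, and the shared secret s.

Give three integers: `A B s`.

Answer: 21 9 10

Derivation:
A = 22^7 mod 31  (bits of 7 = 111)
  bit 0 = 1: r = r^2 * 22 mod 31 = 1^2 * 22 = 1*22 = 22
  bit 1 = 1: r = r^2 * 22 mod 31 = 22^2 * 22 = 19*22 = 15
  bit 2 = 1: r = r^2 * 22 mod 31 = 15^2 * 22 = 8*22 = 21
  -> A = 21
B = 22^16 mod 31  (bits of 16 = 10000)
  bit 0 = 1: r = r^2 * 22 mod 31 = 1^2 * 22 = 1*22 = 22
  bit 1 = 0: r = r^2 mod 31 = 22^2 = 19
  bit 2 = 0: r = r^2 mod 31 = 19^2 = 20
  bit 3 = 0: r = r^2 mod 31 = 20^2 = 28
  bit 4 = 0: r = r^2 mod 31 = 28^2 = 9
  -> B = 9
s = B^a = 9^7 mod 31  (bits of 7 = 111)
  bit 0 = 1: r = r^2 * 9 mod 31 = 1^2 * 9 = 1*9 = 9
  bit 1 = 1: r = r^2 * 9 mod 31 = 9^2 * 9 = 19*9 = 16
  bit 2 = 1: r = r^2 * 9 mod 31 = 16^2 * 9 = 8*9 = 10
  -> s = B^a = 10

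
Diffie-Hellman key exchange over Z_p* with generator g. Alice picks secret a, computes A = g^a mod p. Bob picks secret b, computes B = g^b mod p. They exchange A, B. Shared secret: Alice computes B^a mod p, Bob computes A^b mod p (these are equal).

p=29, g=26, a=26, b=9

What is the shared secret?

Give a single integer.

A = 26^26 mod 29  (bits of 26 = 11010)
  bit 0 = 1: r = r^2 * 26 mod 29 = 1^2 * 26 = 1*26 = 26
  bit 1 = 1: r = r^2 * 26 mod 29 = 26^2 * 26 = 9*26 = 2
  bit 2 = 0: r = r^2 mod 29 = 2^2 = 4
  bit 3 = 1: r = r^2 * 26 mod 29 = 4^2 * 26 = 16*26 = 10
  bit 4 = 0: r = r^2 mod 29 = 10^2 = 13
  -> A = 13
B = 26^9 mod 29  (bits of 9 = 1001)
  bit 0 = 1: r = r^2 * 26 mod 29 = 1^2 * 26 = 1*26 = 26
  bit 1 = 0: r = r^2 mod 29 = 26^2 = 9
  bit 2 = 0: r = r^2 mod 29 = 9^2 = 23
  bit 3 = 1: r = r^2 * 26 mod 29 = 23^2 * 26 = 7*26 = 8
  -> B = 8
s = B^a = 8^26 mod 29  (bits of 26 = 11010)
  bit 0 = 1: r = r^2 * 8 mod 29 = 1^2 * 8 = 1*8 = 8
  bit 1 = 1: r = r^2 * 8 mod 29 = 8^2 * 8 = 6*8 = 19
  bit 2 = 0: r = r^2 mod 29 = 19^2 = 13
  bit 3 = 1: r = r^2 * 8 mod 29 = 13^2 * 8 = 24*8 = 18
  bit 4 = 0: r = r^2 mod 29 = 18^2 = 5
  -> s = B^a = 5

Answer: 5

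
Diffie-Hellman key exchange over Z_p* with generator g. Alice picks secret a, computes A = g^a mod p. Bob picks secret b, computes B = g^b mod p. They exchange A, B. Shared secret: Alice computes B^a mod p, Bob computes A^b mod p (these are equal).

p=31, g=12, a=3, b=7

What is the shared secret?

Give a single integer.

A = 12^3 mod 31  (bits of 3 = 11)
  bit 0 = 1: r = r^2 * 12 mod 31 = 1^2 * 12 = 1*12 = 12
  bit 1 = 1: r = r^2 * 12 mod 31 = 12^2 * 12 = 20*12 = 23
  -> A = 23
B = 12^7 mod 31  (bits of 7 = 111)
  bit 0 = 1: r = r^2 * 12 mod 31 = 1^2 * 12 = 1*12 = 12
  bit 1 = 1: r = r^2 * 12 mod 31 = 12^2 * 12 = 20*12 = 23
  bit 2 = 1: r = r^2 * 12 mod 31 = 23^2 * 12 = 2*12 = 24
  -> B = 24
s = B^a = 24^3 mod 31  (bits of 3 = 11)
  bit 0 = 1: r = r^2 * 24 mod 31 = 1^2 * 24 = 1*24 = 24
  bit 1 = 1: r = r^2 * 24 mod 31 = 24^2 * 24 = 18*24 = 29
  -> s = B^a = 29

Answer: 29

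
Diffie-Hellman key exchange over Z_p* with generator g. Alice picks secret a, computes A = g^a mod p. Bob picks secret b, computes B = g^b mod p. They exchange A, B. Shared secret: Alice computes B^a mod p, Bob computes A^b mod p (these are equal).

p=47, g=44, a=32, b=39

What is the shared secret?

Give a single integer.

Answer: 24

Derivation:
A = 44^32 mod 47  (bits of 32 = 100000)
  bit 0 = 1: r = r^2 * 44 mod 47 = 1^2 * 44 = 1*44 = 44
  bit 1 = 0: r = r^2 mod 47 = 44^2 = 9
  bit 2 = 0: r = r^2 mod 47 = 9^2 = 34
  bit 3 = 0: r = r^2 mod 47 = 34^2 = 28
  bit 4 = 0: r = r^2 mod 47 = 28^2 = 32
  bit 5 = 0: r = r^2 mod 47 = 32^2 = 37
  -> A = 37
B = 44^39 mod 47  (bits of 39 = 100111)
  bit 0 = 1: r = r^2 * 44 mod 47 = 1^2 * 44 = 1*44 = 44
  bit 1 = 0: r = r^2 mod 47 = 44^2 = 9
  bit 2 = 0: r = r^2 mod 47 = 9^2 = 34
  bit 3 = 1: r = r^2 * 44 mod 47 = 34^2 * 44 = 28*44 = 10
  bit 4 = 1: r = r^2 * 44 mod 47 = 10^2 * 44 = 6*44 = 29
  bit 5 = 1: r = r^2 * 44 mod 47 = 29^2 * 44 = 42*44 = 15
  -> B = 15
s = B^a = 15^32 mod 47  (bits of 32 = 100000)
  bit 0 = 1: r = r^2 * 15 mod 47 = 1^2 * 15 = 1*15 = 15
  bit 1 = 0: r = r^2 mod 47 = 15^2 = 37
  bit 2 = 0: r = r^2 mod 47 = 37^2 = 6
  bit 3 = 0: r = r^2 mod 47 = 6^2 = 36
  bit 4 = 0: r = r^2 mod 47 = 36^2 = 27
  bit 5 = 0: r = r^2 mod 47 = 27^2 = 24
  -> s = B^a = 24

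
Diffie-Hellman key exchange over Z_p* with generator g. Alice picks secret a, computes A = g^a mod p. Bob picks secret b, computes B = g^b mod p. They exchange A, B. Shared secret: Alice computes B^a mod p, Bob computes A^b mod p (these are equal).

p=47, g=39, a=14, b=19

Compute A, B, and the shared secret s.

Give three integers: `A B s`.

Answer: 3 20 18

Derivation:
A = 39^14 mod 47  (bits of 14 = 1110)
  bit 0 = 1: r = r^2 * 39 mod 47 = 1^2 * 39 = 1*39 = 39
  bit 1 = 1: r = r^2 * 39 mod 47 = 39^2 * 39 = 17*39 = 5
  bit 2 = 1: r = r^2 * 39 mod 47 = 5^2 * 39 = 25*39 = 35
  bit 3 = 0: r = r^2 mod 47 = 35^2 = 3
  -> A = 3
B = 39^19 mod 47  (bits of 19 = 10011)
  bit 0 = 1: r = r^2 * 39 mod 47 = 1^2 * 39 = 1*39 = 39
  bit 1 = 0: r = r^2 mod 47 = 39^2 = 17
  bit 2 = 0: r = r^2 mod 47 = 17^2 = 7
  bit 3 = 1: r = r^2 * 39 mod 47 = 7^2 * 39 = 2*39 = 31
  bit 4 = 1: r = r^2 * 39 mod 47 = 31^2 * 39 = 21*39 = 20
  -> B = 20
s = B^a = 20^14 mod 47  (bits of 14 = 1110)
  bit 0 = 1: r = r^2 * 20 mod 47 = 1^2 * 20 = 1*20 = 20
  bit 1 = 1: r = r^2 * 20 mod 47 = 20^2 * 20 = 24*20 = 10
  bit 2 = 1: r = r^2 * 20 mod 47 = 10^2 * 20 = 6*20 = 26
  bit 3 = 0: r = r^2 mod 47 = 26^2 = 18
  -> s = B^a = 18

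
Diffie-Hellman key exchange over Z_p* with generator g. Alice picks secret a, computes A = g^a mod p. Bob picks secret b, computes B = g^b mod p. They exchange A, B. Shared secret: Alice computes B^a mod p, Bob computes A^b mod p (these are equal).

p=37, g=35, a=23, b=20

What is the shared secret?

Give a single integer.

A = 35^23 mod 37  (bits of 23 = 10111)
  bit 0 = 1: r = r^2 * 35 mod 37 = 1^2 * 35 = 1*35 = 35
  bit 1 = 0: r = r^2 mod 37 = 35^2 = 4
  bit 2 = 1: r = r^2 * 35 mod 37 = 4^2 * 35 = 16*35 = 5
  bit 3 = 1: r = r^2 * 35 mod 37 = 5^2 * 35 = 25*35 = 24
  bit 4 = 1: r = r^2 * 35 mod 37 = 24^2 * 35 = 21*35 = 32
  -> A = 32
B = 35^20 mod 37  (bits of 20 = 10100)
  bit 0 = 1: r = r^2 * 35 mod 37 = 1^2 * 35 = 1*35 = 35
  bit 1 = 0: r = r^2 mod 37 = 35^2 = 4
  bit 2 = 1: r = r^2 * 35 mod 37 = 4^2 * 35 = 16*35 = 5
  bit 3 = 0: r = r^2 mod 37 = 5^2 = 25
  bit 4 = 0: r = r^2 mod 37 = 25^2 = 33
  -> B = 33
s = B^a = 33^23 mod 37  (bits of 23 = 10111)
  bit 0 = 1: r = r^2 * 33 mod 37 = 1^2 * 33 = 1*33 = 33
  bit 1 = 0: r = r^2 mod 37 = 33^2 = 16
  bit 2 = 1: r = r^2 * 33 mod 37 = 16^2 * 33 = 34*33 = 12
  bit 3 = 1: r = r^2 * 33 mod 37 = 12^2 * 33 = 33*33 = 16
  bit 4 = 1: r = r^2 * 33 mod 37 = 16^2 * 33 = 34*33 = 12
  -> s = B^a = 12

Answer: 12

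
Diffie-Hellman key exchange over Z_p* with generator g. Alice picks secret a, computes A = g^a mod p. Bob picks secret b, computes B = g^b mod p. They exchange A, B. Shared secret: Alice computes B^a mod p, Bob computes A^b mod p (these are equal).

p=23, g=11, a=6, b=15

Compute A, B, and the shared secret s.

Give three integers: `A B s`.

Answer: 9 10 6

Derivation:
A = 11^6 mod 23  (bits of 6 = 110)
  bit 0 = 1: r = r^2 * 11 mod 23 = 1^2 * 11 = 1*11 = 11
  bit 1 = 1: r = r^2 * 11 mod 23 = 11^2 * 11 = 6*11 = 20
  bit 2 = 0: r = r^2 mod 23 = 20^2 = 9
  -> A = 9
B = 11^15 mod 23  (bits of 15 = 1111)
  bit 0 = 1: r = r^2 * 11 mod 23 = 1^2 * 11 = 1*11 = 11
  bit 1 = 1: r = r^2 * 11 mod 23 = 11^2 * 11 = 6*11 = 20
  bit 2 = 1: r = r^2 * 11 mod 23 = 20^2 * 11 = 9*11 = 7
  bit 3 = 1: r = r^2 * 11 mod 23 = 7^2 * 11 = 3*11 = 10
  -> B = 10
s = B^a = 10^6 mod 23  (bits of 6 = 110)
  bit 0 = 1: r = r^2 * 10 mod 23 = 1^2 * 10 = 1*10 = 10
  bit 1 = 1: r = r^2 * 10 mod 23 = 10^2 * 10 = 8*10 = 11
  bit 2 = 0: r = r^2 mod 23 = 11^2 = 6
  -> s = B^a = 6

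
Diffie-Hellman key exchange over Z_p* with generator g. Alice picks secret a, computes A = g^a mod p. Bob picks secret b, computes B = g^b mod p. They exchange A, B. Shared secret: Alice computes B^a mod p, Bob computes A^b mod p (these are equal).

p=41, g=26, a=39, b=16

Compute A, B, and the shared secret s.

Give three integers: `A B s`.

Answer: 30 37 10

Derivation:
A = 26^39 mod 41  (bits of 39 = 100111)
  bit 0 = 1: r = r^2 * 26 mod 41 = 1^2 * 26 = 1*26 = 26
  bit 1 = 0: r = r^2 mod 41 = 26^2 = 20
  bit 2 = 0: r = r^2 mod 41 = 20^2 = 31
  bit 3 = 1: r = r^2 * 26 mod 41 = 31^2 * 26 = 18*26 = 17
  bit 4 = 1: r = r^2 * 26 mod 41 = 17^2 * 26 = 2*26 = 11
  bit 5 = 1: r = r^2 * 26 mod 41 = 11^2 * 26 = 39*26 = 30
  -> A = 30
B = 26^16 mod 41  (bits of 16 = 10000)
  bit 0 = 1: r = r^2 * 26 mod 41 = 1^2 * 26 = 1*26 = 26
  bit 1 = 0: r = r^2 mod 41 = 26^2 = 20
  bit 2 = 0: r = r^2 mod 41 = 20^2 = 31
  bit 3 = 0: r = r^2 mod 41 = 31^2 = 18
  bit 4 = 0: r = r^2 mod 41 = 18^2 = 37
  -> B = 37
s = B^a = 37^39 mod 41  (bits of 39 = 100111)
  bit 0 = 1: r = r^2 * 37 mod 41 = 1^2 * 37 = 1*37 = 37
  bit 1 = 0: r = r^2 mod 41 = 37^2 = 16
  bit 2 = 0: r = r^2 mod 41 = 16^2 = 10
  bit 3 = 1: r = r^2 * 37 mod 41 = 10^2 * 37 = 18*37 = 10
  bit 4 = 1: r = r^2 * 37 mod 41 = 10^2 * 37 = 18*37 = 10
  bit 5 = 1: r = r^2 * 37 mod 41 = 10^2 * 37 = 18*37 = 10
  -> s = B^a = 10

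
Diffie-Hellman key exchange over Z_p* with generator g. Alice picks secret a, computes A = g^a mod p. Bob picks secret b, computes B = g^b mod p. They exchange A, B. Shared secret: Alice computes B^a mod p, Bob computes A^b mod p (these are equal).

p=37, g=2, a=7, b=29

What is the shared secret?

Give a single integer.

Answer: 5

Derivation:
A = 2^7 mod 37  (bits of 7 = 111)
  bit 0 = 1: r = r^2 * 2 mod 37 = 1^2 * 2 = 1*2 = 2
  bit 1 = 1: r = r^2 * 2 mod 37 = 2^2 * 2 = 4*2 = 8
  bit 2 = 1: r = r^2 * 2 mod 37 = 8^2 * 2 = 27*2 = 17
  -> A = 17
B = 2^29 mod 37  (bits of 29 = 11101)
  bit 0 = 1: r = r^2 * 2 mod 37 = 1^2 * 2 = 1*2 = 2
  bit 1 = 1: r = r^2 * 2 mod 37 = 2^2 * 2 = 4*2 = 8
  bit 2 = 1: r = r^2 * 2 mod 37 = 8^2 * 2 = 27*2 = 17
  bit 3 = 0: r = r^2 mod 37 = 17^2 = 30
  bit 4 = 1: r = r^2 * 2 mod 37 = 30^2 * 2 = 12*2 = 24
  -> B = 24
s = B^a = 24^7 mod 37  (bits of 7 = 111)
  bit 0 = 1: r = r^2 * 24 mod 37 = 1^2 * 24 = 1*24 = 24
  bit 1 = 1: r = r^2 * 24 mod 37 = 24^2 * 24 = 21*24 = 23
  bit 2 = 1: r = r^2 * 24 mod 37 = 23^2 * 24 = 11*24 = 5
  -> s = B^a = 5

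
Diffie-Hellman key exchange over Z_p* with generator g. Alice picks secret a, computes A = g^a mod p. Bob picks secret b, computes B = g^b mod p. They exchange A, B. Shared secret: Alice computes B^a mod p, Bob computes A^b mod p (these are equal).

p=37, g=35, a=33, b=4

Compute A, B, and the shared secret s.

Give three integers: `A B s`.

Answer: 23 16 10

Derivation:
A = 35^33 mod 37  (bits of 33 = 100001)
  bit 0 = 1: r = r^2 * 35 mod 37 = 1^2 * 35 = 1*35 = 35
  bit 1 = 0: r = r^2 mod 37 = 35^2 = 4
  bit 2 = 0: r = r^2 mod 37 = 4^2 = 16
  bit 3 = 0: r = r^2 mod 37 = 16^2 = 34
  bit 4 = 0: r = r^2 mod 37 = 34^2 = 9
  bit 5 = 1: r = r^2 * 35 mod 37 = 9^2 * 35 = 7*35 = 23
  -> A = 23
B = 35^4 mod 37  (bits of 4 = 100)
  bit 0 = 1: r = r^2 * 35 mod 37 = 1^2 * 35 = 1*35 = 35
  bit 1 = 0: r = r^2 mod 37 = 35^2 = 4
  bit 2 = 0: r = r^2 mod 37 = 4^2 = 16
  -> B = 16
s = B^a = 16^33 mod 37  (bits of 33 = 100001)
  bit 0 = 1: r = r^2 * 16 mod 37 = 1^2 * 16 = 1*16 = 16
  bit 1 = 0: r = r^2 mod 37 = 16^2 = 34
  bit 2 = 0: r = r^2 mod 37 = 34^2 = 9
  bit 3 = 0: r = r^2 mod 37 = 9^2 = 7
  bit 4 = 0: r = r^2 mod 37 = 7^2 = 12
  bit 5 = 1: r = r^2 * 16 mod 37 = 12^2 * 16 = 33*16 = 10
  -> s = B^a = 10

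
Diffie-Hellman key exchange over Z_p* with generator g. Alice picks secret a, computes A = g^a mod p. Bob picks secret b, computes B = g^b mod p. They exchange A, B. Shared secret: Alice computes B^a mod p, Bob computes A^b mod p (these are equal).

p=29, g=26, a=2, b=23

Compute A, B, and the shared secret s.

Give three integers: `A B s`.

A = 26^2 mod 29  (bits of 2 = 10)
  bit 0 = 1: r = r^2 * 26 mod 29 = 1^2 * 26 = 1*26 = 26
  bit 1 = 0: r = r^2 mod 29 = 26^2 = 9
  -> A = 9
B = 26^23 mod 29  (bits of 23 = 10111)
  bit 0 = 1: r = r^2 * 26 mod 29 = 1^2 * 26 = 1*26 = 26
  bit 1 = 0: r = r^2 mod 29 = 26^2 = 9
  bit 2 = 1: r = r^2 * 26 mod 29 = 9^2 * 26 = 23*26 = 18
  bit 3 = 1: r = r^2 * 26 mod 29 = 18^2 * 26 = 5*26 = 14
  bit 4 = 1: r = r^2 * 26 mod 29 = 14^2 * 26 = 22*26 = 21
  -> B = 21
s = B^a = 21^2 mod 29  (bits of 2 = 10)
  bit 0 = 1: r = r^2 * 21 mod 29 = 1^2 * 21 = 1*21 = 21
  bit 1 = 0: r = r^2 mod 29 = 21^2 = 6
  -> s = B^a = 6

Answer: 9 21 6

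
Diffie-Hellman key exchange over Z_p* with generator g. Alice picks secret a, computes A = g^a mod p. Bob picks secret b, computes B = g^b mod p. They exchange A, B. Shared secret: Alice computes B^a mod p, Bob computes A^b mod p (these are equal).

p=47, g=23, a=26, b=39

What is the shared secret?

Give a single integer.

Answer: 12

Derivation:
A = 23^26 mod 47  (bits of 26 = 11010)
  bit 0 = 1: r = r^2 * 23 mod 47 = 1^2 * 23 = 1*23 = 23
  bit 1 = 1: r = r^2 * 23 mod 47 = 23^2 * 23 = 12*23 = 41
  bit 2 = 0: r = r^2 mod 47 = 41^2 = 36
  bit 3 = 1: r = r^2 * 23 mod 47 = 36^2 * 23 = 27*23 = 10
  bit 4 = 0: r = r^2 mod 47 = 10^2 = 6
  -> A = 6
B = 23^39 mod 47  (bits of 39 = 100111)
  bit 0 = 1: r = r^2 * 23 mod 47 = 1^2 * 23 = 1*23 = 23
  bit 1 = 0: r = r^2 mod 47 = 23^2 = 12
  bit 2 = 0: r = r^2 mod 47 = 12^2 = 3
  bit 3 = 1: r = r^2 * 23 mod 47 = 3^2 * 23 = 9*23 = 19
  bit 4 = 1: r = r^2 * 23 mod 47 = 19^2 * 23 = 32*23 = 31
  bit 5 = 1: r = r^2 * 23 mod 47 = 31^2 * 23 = 21*23 = 13
  -> B = 13
s = B^a = 13^26 mod 47  (bits of 26 = 11010)
  bit 0 = 1: r = r^2 * 13 mod 47 = 1^2 * 13 = 1*13 = 13
  bit 1 = 1: r = r^2 * 13 mod 47 = 13^2 * 13 = 28*13 = 35
  bit 2 = 0: r = r^2 mod 47 = 35^2 = 3
  bit 3 = 1: r = r^2 * 13 mod 47 = 3^2 * 13 = 9*13 = 23
  bit 4 = 0: r = r^2 mod 47 = 23^2 = 12
  -> s = B^a = 12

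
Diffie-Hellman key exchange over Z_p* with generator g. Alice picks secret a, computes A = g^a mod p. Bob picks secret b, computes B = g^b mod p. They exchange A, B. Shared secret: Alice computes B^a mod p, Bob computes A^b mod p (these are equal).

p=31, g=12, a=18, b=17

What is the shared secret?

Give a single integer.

Answer: 2

Derivation:
A = 12^18 mod 31  (bits of 18 = 10010)
  bit 0 = 1: r = r^2 * 12 mod 31 = 1^2 * 12 = 1*12 = 12
  bit 1 = 0: r = r^2 mod 31 = 12^2 = 20
  bit 2 = 0: r = r^2 mod 31 = 20^2 = 28
  bit 3 = 1: r = r^2 * 12 mod 31 = 28^2 * 12 = 9*12 = 15
  bit 4 = 0: r = r^2 mod 31 = 15^2 = 8
  -> A = 8
B = 12^17 mod 31  (bits of 17 = 10001)
  bit 0 = 1: r = r^2 * 12 mod 31 = 1^2 * 12 = 1*12 = 12
  bit 1 = 0: r = r^2 mod 31 = 12^2 = 20
  bit 2 = 0: r = r^2 mod 31 = 20^2 = 28
  bit 3 = 0: r = r^2 mod 31 = 28^2 = 9
  bit 4 = 1: r = r^2 * 12 mod 31 = 9^2 * 12 = 19*12 = 11
  -> B = 11
s = B^a = 11^18 mod 31  (bits of 18 = 10010)
  bit 0 = 1: r = r^2 * 11 mod 31 = 1^2 * 11 = 1*11 = 11
  bit 1 = 0: r = r^2 mod 31 = 11^2 = 28
  bit 2 = 0: r = r^2 mod 31 = 28^2 = 9
  bit 3 = 1: r = r^2 * 11 mod 31 = 9^2 * 11 = 19*11 = 23
  bit 4 = 0: r = r^2 mod 31 = 23^2 = 2
  -> s = B^a = 2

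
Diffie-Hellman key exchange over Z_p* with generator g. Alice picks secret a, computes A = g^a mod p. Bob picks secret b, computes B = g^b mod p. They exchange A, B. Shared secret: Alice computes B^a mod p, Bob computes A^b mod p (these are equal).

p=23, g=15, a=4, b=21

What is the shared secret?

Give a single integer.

Answer: 12

Derivation:
A = 15^4 mod 23  (bits of 4 = 100)
  bit 0 = 1: r = r^2 * 15 mod 23 = 1^2 * 15 = 1*15 = 15
  bit 1 = 0: r = r^2 mod 23 = 15^2 = 18
  bit 2 = 0: r = r^2 mod 23 = 18^2 = 2
  -> A = 2
B = 15^21 mod 23  (bits of 21 = 10101)
  bit 0 = 1: r = r^2 * 15 mod 23 = 1^2 * 15 = 1*15 = 15
  bit 1 = 0: r = r^2 mod 23 = 15^2 = 18
  bit 2 = 1: r = r^2 * 15 mod 23 = 18^2 * 15 = 2*15 = 7
  bit 3 = 0: r = r^2 mod 23 = 7^2 = 3
  bit 4 = 1: r = r^2 * 15 mod 23 = 3^2 * 15 = 9*15 = 20
  -> B = 20
s = B^a = 20^4 mod 23  (bits of 4 = 100)
  bit 0 = 1: r = r^2 * 20 mod 23 = 1^2 * 20 = 1*20 = 20
  bit 1 = 0: r = r^2 mod 23 = 20^2 = 9
  bit 2 = 0: r = r^2 mod 23 = 9^2 = 12
  -> s = B^a = 12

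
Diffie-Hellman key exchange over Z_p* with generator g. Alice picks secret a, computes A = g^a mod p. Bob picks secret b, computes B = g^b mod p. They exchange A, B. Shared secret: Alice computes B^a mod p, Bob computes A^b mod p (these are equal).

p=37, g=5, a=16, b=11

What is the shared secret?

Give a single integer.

Answer: 9

Derivation:
A = 5^16 mod 37  (bits of 16 = 10000)
  bit 0 = 1: r = r^2 * 5 mod 37 = 1^2 * 5 = 1*5 = 5
  bit 1 = 0: r = r^2 mod 37 = 5^2 = 25
  bit 2 = 0: r = r^2 mod 37 = 25^2 = 33
  bit 3 = 0: r = r^2 mod 37 = 33^2 = 16
  bit 4 = 0: r = r^2 mod 37 = 16^2 = 34
  -> A = 34
B = 5^11 mod 37  (bits of 11 = 1011)
  bit 0 = 1: r = r^2 * 5 mod 37 = 1^2 * 5 = 1*5 = 5
  bit 1 = 0: r = r^2 mod 37 = 5^2 = 25
  bit 2 = 1: r = r^2 * 5 mod 37 = 25^2 * 5 = 33*5 = 17
  bit 3 = 1: r = r^2 * 5 mod 37 = 17^2 * 5 = 30*5 = 2
  -> B = 2
s = B^a = 2^16 mod 37  (bits of 16 = 10000)
  bit 0 = 1: r = r^2 * 2 mod 37 = 1^2 * 2 = 1*2 = 2
  bit 1 = 0: r = r^2 mod 37 = 2^2 = 4
  bit 2 = 0: r = r^2 mod 37 = 4^2 = 16
  bit 3 = 0: r = r^2 mod 37 = 16^2 = 34
  bit 4 = 0: r = r^2 mod 37 = 34^2 = 9
  -> s = B^a = 9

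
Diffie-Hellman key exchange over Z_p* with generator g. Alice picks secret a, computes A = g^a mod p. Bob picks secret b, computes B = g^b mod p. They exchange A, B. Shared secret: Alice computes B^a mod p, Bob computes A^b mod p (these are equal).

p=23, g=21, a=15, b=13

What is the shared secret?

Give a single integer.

A = 21^15 mod 23  (bits of 15 = 1111)
  bit 0 = 1: r = r^2 * 21 mod 23 = 1^2 * 21 = 1*21 = 21
  bit 1 = 1: r = r^2 * 21 mod 23 = 21^2 * 21 = 4*21 = 15
  bit 2 = 1: r = r^2 * 21 mod 23 = 15^2 * 21 = 18*21 = 10
  bit 3 = 1: r = r^2 * 21 mod 23 = 10^2 * 21 = 8*21 = 7
  -> A = 7
B = 21^13 mod 23  (bits of 13 = 1101)
  bit 0 = 1: r = r^2 * 21 mod 23 = 1^2 * 21 = 1*21 = 21
  bit 1 = 1: r = r^2 * 21 mod 23 = 21^2 * 21 = 4*21 = 15
  bit 2 = 0: r = r^2 mod 23 = 15^2 = 18
  bit 3 = 1: r = r^2 * 21 mod 23 = 18^2 * 21 = 2*21 = 19
  -> B = 19
s = B^a = 19^15 mod 23  (bits of 15 = 1111)
  bit 0 = 1: r = r^2 * 19 mod 23 = 1^2 * 19 = 1*19 = 19
  bit 1 = 1: r = r^2 * 19 mod 23 = 19^2 * 19 = 16*19 = 5
  bit 2 = 1: r = r^2 * 19 mod 23 = 5^2 * 19 = 2*19 = 15
  bit 3 = 1: r = r^2 * 19 mod 23 = 15^2 * 19 = 18*19 = 20
  -> s = B^a = 20

Answer: 20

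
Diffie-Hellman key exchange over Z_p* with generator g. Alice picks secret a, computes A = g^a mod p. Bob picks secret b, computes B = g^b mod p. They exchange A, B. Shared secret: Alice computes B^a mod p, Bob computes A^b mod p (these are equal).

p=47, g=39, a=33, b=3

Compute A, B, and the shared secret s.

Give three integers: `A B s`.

Answer: 13 5 35

Derivation:
A = 39^33 mod 47  (bits of 33 = 100001)
  bit 0 = 1: r = r^2 * 39 mod 47 = 1^2 * 39 = 1*39 = 39
  bit 1 = 0: r = r^2 mod 47 = 39^2 = 17
  bit 2 = 0: r = r^2 mod 47 = 17^2 = 7
  bit 3 = 0: r = r^2 mod 47 = 7^2 = 2
  bit 4 = 0: r = r^2 mod 47 = 2^2 = 4
  bit 5 = 1: r = r^2 * 39 mod 47 = 4^2 * 39 = 16*39 = 13
  -> A = 13
B = 39^3 mod 47  (bits of 3 = 11)
  bit 0 = 1: r = r^2 * 39 mod 47 = 1^2 * 39 = 1*39 = 39
  bit 1 = 1: r = r^2 * 39 mod 47 = 39^2 * 39 = 17*39 = 5
  -> B = 5
s = B^a = 5^33 mod 47  (bits of 33 = 100001)
  bit 0 = 1: r = r^2 * 5 mod 47 = 1^2 * 5 = 1*5 = 5
  bit 1 = 0: r = r^2 mod 47 = 5^2 = 25
  bit 2 = 0: r = r^2 mod 47 = 25^2 = 14
  bit 3 = 0: r = r^2 mod 47 = 14^2 = 8
  bit 4 = 0: r = r^2 mod 47 = 8^2 = 17
  bit 5 = 1: r = r^2 * 5 mod 47 = 17^2 * 5 = 7*5 = 35
  -> s = B^a = 35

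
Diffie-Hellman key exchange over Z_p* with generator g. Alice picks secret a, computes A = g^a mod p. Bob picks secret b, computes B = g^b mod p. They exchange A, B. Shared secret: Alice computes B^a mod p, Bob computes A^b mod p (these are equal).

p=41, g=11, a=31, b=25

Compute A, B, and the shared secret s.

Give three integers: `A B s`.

Answer: 24 38 27

Derivation:
A = 11^31 mod 41  (bits of 31 = 11111)
  bit 0 = 1: r = r^2 * 11 mod 41 = 1^2 * 11 = 1*11 = 11
  bit 1 = 1: r = r^2 * 11 mod 41 = 11^2 * 11 = 39*11 = 19
  bit 2 = 1: r = r^2 * 11 mod 41 = 19^2 * 11 = 33*11 = 35
  bit 3 = 1: r = r^2 * 11 mod 41 = 35^2 * 11 = 36*11 = 27
  bit 4 = 1: r = r^2 * 11 mod 41 = 27^2 * 11 = 32*11 = 24
  -> A = 24
B = 11^25 mod 41  (bits of 25 = 11001)
  bit 0 = 1: r = r^2 * 11 mod 41 = 1^2 * 11 = 1*11 = 11
  bit 1 = 1: r = r^2 * 11 mod 41 = 11^2 * 11 = 39*11 = 19
  bit 2 = 0: r = r^2 mod 41 = 19^2 = 33
  bit 3 = 0: r = r^2 mod 41 = 33^2 = 23
  bit 4 = 1: r = r^2 * 11 mod 41 = 23^2 * 11 = 37*11 = 38
  -> B = 38
s = B^a = 38^31 mod 41  (bits of 31 = 11111)
  bit 0 = 1: r = r^2 * 38 mod 41 = 1^2 * 38 = 1*38 = 38
  bit 1 = 1: r = r^2 * 38 mod 41 = 38^2 * 38 = 9*38 = 14
  bit 2 = 1: r = r^2 * 38 mod 41 = 14^2 * 38 = 32*38 = 27
  bit 3 = 1: r = r^2 * 38 mod 41 = 27^2 * 38 = 32*38 = 27
  bit 4 = 1: r = r^2 * 38 mod 41 = 27^2 * 38 = 32*38 = 27
  -> s = B^a = 27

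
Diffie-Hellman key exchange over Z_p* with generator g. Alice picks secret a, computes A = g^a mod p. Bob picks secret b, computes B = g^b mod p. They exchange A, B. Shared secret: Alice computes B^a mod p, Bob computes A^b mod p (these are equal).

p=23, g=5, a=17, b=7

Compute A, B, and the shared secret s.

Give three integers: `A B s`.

Answer: 15 17 11

Derivation:
A = 5^17 mod 23  (bits of 17 = 10001)
  bit 0 = 1: r = r^2 * 5 mod 23 = 1^2 * 5 = 1*5 = 5
  bit 1 = 0: r = r^2 mod 23 = 5^2 = 2
  bit 2 = 0: r = r^2 mod 23 = 2^2 = 4
  bit 3 = 0: r = r^2 mod 23 = 4^2 = 16
  bit 4 = 1: r = r^2 * 5 mod 23 = 16^2 * 5 = 3*5 = 15
  -> A = 15
B = 5^7 mod 23  (bits of 7 = 111)
  bit 0 = 1: r = r^2 * 5 mod 23 = 1^2 * 5 = 1*5 = 5
  bit 1 = 1: r = r^2 * 5 mod 23 = 5^2 * 5 = 2*5 = 10
  bit 2 = 1: r = r^2 * 5 mod 23 = 10^2 * 5 = 8*5 = 17
  -> B = 17
s = B^a = 17^17 mod 23  (bits of 17 = 10001)
  bit 0 = 1: r = r^2 * 17 mod 23 = 1^2 * 17 = 1*17 = 17
  bit 1 = 0: r = r^2 mod 23 = 17^2 = 13
  bit 2 = 0: r = r^2 mod 23 = 13^2 = 8
  bit 3 = 0: r = r^2 mod 23 = 8^2 = 18
  bit 4 = 1: r = r^2 * 17 mod 23 = 18^2 * 17 = 2*17 = 11
  -> s = B^a = 11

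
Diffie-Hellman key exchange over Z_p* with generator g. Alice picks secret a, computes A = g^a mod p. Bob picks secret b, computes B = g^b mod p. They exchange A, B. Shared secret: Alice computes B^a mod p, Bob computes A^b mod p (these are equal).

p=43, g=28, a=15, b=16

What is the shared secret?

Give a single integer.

A = 28^15 mod 43  (bits of 15 = 1111)
  bit 0 = 1: r = r^2 * 28 mod 43 = 1^2 * 28 = 1*28 = 28
  bit 1 = 1: r = r^2 * 28 mod 43 = 28^2 * 28 = 10*28 = 22
  bit 2 = 1: r = r^2 * 28 mod 43 = 22^2 * 28 = 11*28 = 7
  bit 3 = 1: r = r^2 * 28 mod 43 = 7^2 * 28 = 6*28 = 39
  -> A = 39
B = 28^16 mod 43  (bits of 16 = 10000)
  bit 0 = 1: r = r^2 * 28 mod 43 = 1^2 * 28 = 1*28 = 28
  bit 1 = 0: r = r^2 mod 43 = 28^2 = 10
  bit 2 = 0: r = r^2 mod 43 = 10^2 = 14
  bit 3 = 0: r = r^2 mod 43 = 14^2 = 24
  bit 4 = 0: r = r^2 mod 43 = 24^2 = 17
  -> B = 17
s = B^a = 17^15 mod 43  (bits of 15 = 1111)
  bit 0 = 1: r = r^2 * 17 mod 43 = 1^2 * 17 = 1*17 = 17
  bit 1 = 1: r = r^2 * 17 mod 43 = 17^2 * 17 = 31*17 = 11
  bit 2 = 1: r = r^2 * 17 mod 43 = 11^2 * 17 = 35*17 = 36
  bit 3 = 1: r = r^2 * 17 mod 43 = 36^2 * 17 = 6*17 = 16
  -> s = B^a = 16

Answer: 16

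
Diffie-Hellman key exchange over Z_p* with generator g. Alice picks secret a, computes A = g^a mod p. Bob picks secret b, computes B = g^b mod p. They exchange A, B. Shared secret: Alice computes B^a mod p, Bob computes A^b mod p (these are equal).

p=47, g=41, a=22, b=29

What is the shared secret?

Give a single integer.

Answer: 25

Derivation:
A = 41^22 mod 47  (bits of 22 = 10110)
  bit 0 = 1: r = r^2 * 41 mod 47 = 1^2 * 41 = 1*41 = 41
  bit 1 = 0: r = r^2 mod 47 = 41^2 = 36
  bit 2 = 1: r = r^2 * 41 mod 47 = 36^2 * 41 = 27*41 = 26
  bit 3 = 1: r = r^2 * 41 mod 47 = 26^2 * 41 = 18*41 = 33
  bit 4 = 0: r = r^2 mod 47 = 33^2 = 8
  -> A = 8
B = 41^29 mod 47  (bits of 29 = 11101)
  bit 0 = 1: r = r^2 * 41 mod 47 = 1^2 * 41 = 1*41 = 41
  bit 1 = 1: r = r^2 * 41 mod 47 = 41^2 * 41 = 36*41 = 19
  bit 2 = 1: r = r^2 * 41 mod 47 = 19^2 * 41 = 32*41 = 43
  bit 3 = 0: r = r^2 mod 47 = 43^2 = 16
  bit 4 = 1: r = r^2 * 41 mod 47 = 16^2 * 41 = 21*41 = 15
  -> B = 15
s = B^a = 15^22 mod 47  (bits of 22 = 10110)
  bit 0 = 1: r = r^2 * 15 mod 47 = 1^2 * 15 = 1*15 = 15
  bit 1 = 0: r = r^2 mod 47 = 15^2 = 37
  bit 2 = 1: r = r^2 * 15 mod 47 = 37^2 * 15 = 6*15 = 43
  bit 3 = 1: r = r^2 * 15 mod 47 = 43^2 * 15 = 16*15 = 5
  bit 4 = 0: r = r^2 mod 47 = 5^2 = 25
  -> s = B^a = 25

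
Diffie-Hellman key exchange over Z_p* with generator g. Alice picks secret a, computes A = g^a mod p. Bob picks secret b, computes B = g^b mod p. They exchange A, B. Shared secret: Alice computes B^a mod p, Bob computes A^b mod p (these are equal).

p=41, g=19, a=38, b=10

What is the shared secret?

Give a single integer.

Answer: 40

Derivation:
A = 19^38 mod 41  (bits of 38 = 100110)
  bit 0 = 1: r = r^2 * 19 mod 41 = 1^2 * 19 = 1*19 = 19
  bit 1 = 0: r = r^2 mod 41 = 19^2 = 33
  bit 2 = 0: r = r^2 mod 41 = 33^2 = 23
  bit 3 = 1: r = r^2 * 19 mod 41 = 23^2 * 19 = 37*19 = 6
  bit 4 = 1: r = r^2 * 19 mod 41 = 6^2 * 19 = 36*19 = 28
  bit 5 = 0: r = r^2 mod 41 = 28^2 = 5
  -> A = 5
B = 19^10 mod 41  (bits of 10 = 1010)
  bit 0 = 1: r = r^2 * 19 mod 41 = 1^2 * 19 = 1*19 = 19
  bit 1 = 0: r = r^2 mod 41 = 19^2 = 33
  bit 2 = 1: r = r^2 * 19 mod 41 = 33^2 * 19 = 23*19 = 27
  bit 3 = 0: r = r^2 mod 41 = 27^2 = 32
  -> B = 32
s = B^a = 32^38 mod 41  (bits of 38 = 100110)
  bit 0 = 1: r = r^2 * 32 mod 41 = 1^2 * 32 = 1*32 = 32
  bit 1 = 0: r = r^2 mod 41 = 32^2 = 40
  bit 2 = 0: r = r^2 mod 41 = 40^2 = 1
  bit 3 = 1: r = r^2 * 32 mod 41 = 1^2 * 32 = 1*32 = 32
  bit 4 = 1: r = r^2 * 32 mod 41 = 32^2 * 32 = 40*32 = 9
  bit 5 = 0: r = r^2 mod 41 = 9^2 = 40
  -> s = B^a = 40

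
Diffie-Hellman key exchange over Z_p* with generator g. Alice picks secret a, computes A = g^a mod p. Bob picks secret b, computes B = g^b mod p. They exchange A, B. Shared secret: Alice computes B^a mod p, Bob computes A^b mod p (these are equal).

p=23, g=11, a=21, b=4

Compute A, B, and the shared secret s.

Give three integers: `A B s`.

A = 11^21 mod 23  (bits of 21 = 10101)
  bit 0 = 1: r = r^2 * 11 mod 23 = 1^2 * 11 = 1*11 = 11
  bit 1 = 0: r = r^2 mod 23 = 11^2 = 6
  bit 2 = 1: r = r^2 * 11 mod 23 = 6^2 * 11 = 13*11 = 5
  bit 3 = 0: r = r^2 mod 23 = 5^2 = 2
  bit 4 = 1: r = r^2 * 11 mod 23 = 2^2 * 11 = 4*11 = 21
  -> A = 21
B = 11^4 mod 23  (bits of 4 = 100)
  bit 0 = 1: r = r^2 * 11 mod 23 = 1^2 * 11 = 1*11 = 11
  bit 1 = 0: r = r^2 mod 23 = 11^2 = 6
  bit 2 = 0: r = r^2 mod 23 = 6^2 = 13
  -> B = 13
s = B^a = 13^21 mod 23  (bits of 21 = 10101)
  bit 0 = 1: r = r^2 * 13 mod 23 = 1^2 * 13 = 1*13 = 13
  bit 1 = 0: r = r^2 mod 23 = 13^2 = 8
  bit 2 = 1: r = r^2 * 13 mod 23 = 8^2 * 13 = 18*13 = 4
  bit 3 = 0: r = r^2 mod 23 = 4^2 = 16
  bit 4 = 1: r = r^2 * 13 mod 23 = 16^2 * 13 = 3*13 = 16
  -> s = B^a = 16

Answer: 21 13 16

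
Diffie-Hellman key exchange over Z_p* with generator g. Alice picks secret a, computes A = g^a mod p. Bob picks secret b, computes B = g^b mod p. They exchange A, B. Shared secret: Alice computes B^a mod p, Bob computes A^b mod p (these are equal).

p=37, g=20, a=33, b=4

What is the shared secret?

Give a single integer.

Answer: 10

Derivation:
A = 20^33 mod 37  (bits of 33 = 100001)
  bit 0 = 1: r = r^2 * 20 mod 37 = 1^2 * 20 = 1*20 = 20
  bit 1 = 0: r = r^2 mod 37 = 20^2 = 30
  bit 2 = 0: r = r^2 mod 37 = 30^2 = 12
  bit 3 = 0: r = r^2 mod 37 = 12^2 = 33
  bit 4 = 0: r = r^2 mod 37 = 33^2 = 16
  bit 5 = 1: r = r^2 * 20 mod 37 = 16^2 * 20 = 34*20 = 14
  -> A = 14
B = 20^4 mod 37  (bits of 4 = 100)
  bit 0 = 1: r = r^2 * 20 mod 37 = 1^2 * 20 = 1*20 = 20
  bit 1 = 0: r = r^2 mod 37 = 20^2 = 30
  bit 2 = 0: r = r^2 mod 37 = 30^2 = 12
  -> B = 12
s = B^a = 12^33 mod 37  (bits of 33 = 100001)
  bit 0 = 1: r = r^2 * 12 mod 37 = 1^2 * 12 = 1*12 = 12
  bit 1 = 0: r = r^2 mod 37 = 12^2 = 33
  bit 2 = 0: r = r^2 mod 37 = 33^2 = 16
  bit 3 = 0: r = r^2 mod 37 = 16^2 = 34
  bit 4 = 0: r = r^2 mod 37 = 34^2 = 9
  bit 5 = 1: r = r^2 * 12 mod 37 = 9^2 * 12 = 7*12 = 10
  -> s = B^a = 10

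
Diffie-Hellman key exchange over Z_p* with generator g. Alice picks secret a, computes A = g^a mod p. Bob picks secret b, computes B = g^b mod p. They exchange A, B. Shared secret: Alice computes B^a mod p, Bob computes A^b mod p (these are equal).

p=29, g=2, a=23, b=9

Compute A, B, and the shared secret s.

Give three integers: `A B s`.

A = 2^23 mod 29  (bits of 23 = 10111)
  bit 0 = 1: r = r^2 * 2 mod 29 = 1^2 * 2 = 1*2 = 2
  bit 1 = 0: r = r^2 mod 29 = 2^2 = 4
  bit 2 = 1: r = r^2 * 2 mod 29 = 4^2 * 2 = 16*2 = 3
  bit 3 = 1: r = r^2 * 2 mod 29 = 3^2 * 2 = 9*2 = 18
  bit 4 = 1: r = r^2 * 2 mod 29 = 18^2 * 2 = 5*2 = 10
  -> A = 10
B = 2^9 mod 29  (bits of 9 = 1001)
  bit 0 = 1: r = r^2 * 2 mod 29 = 1^2 * 2 = 1*2 = 2
  bit 1 = 0: r = r^2 mod 29 = 2^2 = 4
  bit 2 = 0: r = r^2 mod 29 = 4^2 = 16
  bit 3 = 1: r = r^2 * 2 mod 29 = 16^2 * 2 = 24*2 = 19
  -> B = 19
s = B^a = 19^23 mod 29  (bits of 23 = 10111)
  bit 0 = 1: r = r^2 * 19 mod 29 = 1^2 * 19 = 1*19 = 19
  bit 1 = 0: r = r^2 mod 29 = 19^2 = 13
  bit 2 = 1: r = r^2 * 19 mod 29 = 13^2 * 19 = 24*19 = 21
  bit 3 = 1: r = r^2 * 19 mod 29 = 21^2 * 19 = 6*19 = 27
  bit 4 = 1: r = r^2 * 19 mod 29 = 27^2 * 19 = 4*19 = 18
  -> s = B^a = 18

Answer: 10 19 18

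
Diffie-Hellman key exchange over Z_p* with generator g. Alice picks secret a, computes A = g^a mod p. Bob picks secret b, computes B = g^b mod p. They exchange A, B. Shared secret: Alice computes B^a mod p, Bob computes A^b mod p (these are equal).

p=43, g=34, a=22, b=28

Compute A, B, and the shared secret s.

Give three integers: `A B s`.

Answer: 9 36 36

Derivation:
A = 34^22 mod 43  (bits of 22 = 10110)
  bit 0 = 1: r = r^2 * 34 mod 43 = 1^2 * 34 = 1*34 = 34
  bit 1 = 0: r = r^2 mod 43 = 34^2 = 38
  bit 2 = 1: r = r^2 * 34 mod 43 = 38^2 * 34 = 25*34 = 33
  bit 3 = 1: r = r^2 * 34 mod 43 = 33^2 * 34 = 14*34 = 3
  bit 4 = 0: r = r^2 mod 43 = 3^2 = 9
  -> A = 9
B = 34^28 mod 43  (bits of 28 = 11100)
  bit 0 = 1: r = r^2 * 34 mod 43 = 1^2 * 34 = 1*34 = 34
  bit 1 = 1: r = r^2 * 34 mod 43 = 34^2 * 34 = 38*34 = 2
  bit 2 = 1: r = r^2 * 34 mod 43 = 2^2 * 34 = 4*34 = 7
  bit 3 = 0: r = r^2 mod 43 = 7^2 = 6
  bit 4 = 0: r = r^2 mod 43 = 6^2 = 36
  -> B = 36
s = B^a = 36^22 mod 43  (bits of 22 = 10110)
  bit 0 = 1: r = r^2 * 36 mod 43 = 1^2 * 36 = 1*36 = 36
  bit 1 = 0: r = r^2 mod 43 = 36^2 = 6
  bit 2 = 1: r = r^2 * 36 mod 43 = 6^2 * 36 = 36*36 = 6
  bit 3 = 1: r = r^2 * 36 mod 43 = 6^2 * 36 = 36*36 = 6
  bit 4 = 0: r = r^2 mod 43 = 6^2 = 36
  -> s = B^a = 36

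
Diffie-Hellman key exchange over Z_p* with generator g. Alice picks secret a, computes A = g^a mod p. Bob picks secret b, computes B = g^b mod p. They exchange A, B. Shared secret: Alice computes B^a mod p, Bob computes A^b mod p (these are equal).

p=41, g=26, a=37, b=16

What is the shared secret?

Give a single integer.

A = 26^37 mod 41  (bits of 37 = 100101)
  bit 0 = 1: r = r^2 * 26 mod 41 = 1^2 * 26 = 1*26 = 26
  bit 1 = 0: r = r^2 mod 41 = 26^2 = 20
  bit 2 = 0: r = r^2 mod 41 = 20^2 = 31
  bit 3 = 1: r = r^2 * 26 mod 41 = 31^2 * 26 = 18*26 = 17
  bit 4 = 0: r = r^2 mod 41 = 17^2 = 2
  bit 5 = 1: r = r^2 * 26 mod 41 = 2^2 * 26 = 4*26 = 22
  -> A = 22
B = 26^16 mod 41  (bits of 16 = 10000)
  bit 0 = 1: r = r^2 * 26 mod 41 = 1^2 * 26 = 1*26 = 26
  bit 1 = 0: r = r^2 mod 41 = 26^2 = 20
  bit 2 = 0: r = r^2 mod 41 = 20^2 = 31
  bit 3 = 0: r = r^2 mod 41 = 31^2 = 18
  bit 4 = 0: r = r^2 mod 41 = 18^2 = 37
  -> B = 37
s = B^a = 37^37 mod 41  (bits of 37 = 100101)
  bit 0 = 1: r = r^2 * 37 mod 41 = 1^2 * 37 = 1*37 = 37
  bit 1 = 0: r = r^2 mod 41 = 37^2 = 16
  bit 2 = 0: r = r^2 mod 41 = 16^2 = 10
  bit 3 = 1: r = r^2 * 37 mod 41 = 10^2 * 37 = 18*37 = 10
  bit 4 = 0: r = r^2 mod 41 = 10^2 = 18
  bit 5 = 1: r = r^2 * 37 mod 41 = 18^2 * 37 = 37*37 = 16
  -> s = B^a = 16

Answer: 16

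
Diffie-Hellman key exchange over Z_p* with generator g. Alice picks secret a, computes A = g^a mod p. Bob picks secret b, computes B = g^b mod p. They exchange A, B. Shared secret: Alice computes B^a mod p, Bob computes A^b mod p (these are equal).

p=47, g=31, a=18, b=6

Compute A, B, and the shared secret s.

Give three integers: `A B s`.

A = 31^18 mod 47  (bits of 18 = 10010)
  bit 0 = 1: r = r^2 * 31 mod 47 = 1^2 * 31 = 1*31 = 31
  bit 1 = 0: r = r^2 mod 47 = 31^2 = 21
  bit 2 = 0: r = r^2 mod 47 = 21^2 = 18
  bit 3 = 1: r = r^2 * 31 mod 47 = 18^2 * 31 = 42*31 = 33
  bit 4 = 0: r = r^2 mod 47 = 33^2 = 8
  -> A = 8
B = 31^6 mod 47  (bits of 6 = 110)
  bit 0 = 1: r = r^2 * 31 mod 47 = 1^2 * 31 = 1*31 = 31
  bit 1 = 1: r = r^2 * 31 mod 47 = 31^2 * 31 = 21*31 = 40
  bit 2 = 0: r = r^2 mod 47 = 40^2 = 2
  -> B = 2
s = B^a = 2^18 mod 47  (bits of 18 = 10010)
  bit 0 = 1: r = r^2 * 2 mod 47 = 1^2 * 2 = 1*2 = 2
  bit 1 = 0: r = r^2 mod 47 = 2^2 = 4
  bit 2 = 0: r = r^2 mod 47 = 4^2 = 16
  bit 3 = 1: r = r^2 * 2 mod 47 = 16^2 * 2 = 21*2 = 42
  bit 4 = 0: r = r^2 mod 47 = 42^2 = 25
  -> s = B^a = 25

Answer: 8 2 25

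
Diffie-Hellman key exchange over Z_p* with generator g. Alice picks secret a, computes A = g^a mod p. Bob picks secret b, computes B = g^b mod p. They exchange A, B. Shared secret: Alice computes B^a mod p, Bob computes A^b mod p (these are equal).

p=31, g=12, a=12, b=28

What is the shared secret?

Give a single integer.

Answer: 2

Derivation:
A = 12^12 mod 31  (bits of 12 = 1100)
  bit 0 = 1: r = r^2 * 12 mod 31 = 1^2 * 12 = 1*12 = 12
  bit 1 = 1: r = r^2 * 12 mod 31 = 12^2 * 12 = 20*12 = 23
  bit 2 = 0: r = r^2 mod 31 = 23^2 = 2
  bit 3 = 0: r = r^2 mod 31 = 2^2 = 4
  -> A = 4
B = 12^28 mod 31  (bits of 28 = 11100)
  bit 0 = 1: r = r^2 * 12 mod 31 = 1^2 * 12 = 1*12 = 12
  bit 1 = 1: r = r^2 * 12 mod 31 = 12^2 * 12 = 20*12 = 23
  bit 2 = 1: r = r^2 * 12 mod 31 = 23^2 * 12 = 2*12 = 24
  bit 3 = 0: r = r^2 mod 31 = 24^2 = 18
  bit 4 = 0: r = r^2 mod 31 = 18^2 = 14
  -> B = 14
s = B^a = 14^12 mod 31  (bits of 12 = 1100)
  bit 0 = 1: r = r^2 * 14 mod 31 = 1^2 * 14 = 1*14 = 14
  bit 1 = 1: r = r^2 * 14 mod 31 = 14^2 * 14 = 10*14 = 16
  bit 2 = 0: r = r^2 mod 31 = 16^2 = 8
  bit 3 = 0: r = r^2 mod 31 = 8^2 = 2
  -> s = B^a = 2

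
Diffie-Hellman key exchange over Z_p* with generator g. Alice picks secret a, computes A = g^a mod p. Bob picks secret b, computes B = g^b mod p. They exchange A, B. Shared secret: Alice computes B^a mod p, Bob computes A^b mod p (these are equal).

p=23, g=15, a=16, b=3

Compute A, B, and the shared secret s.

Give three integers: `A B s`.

Answer: 16 17 2

Derivation:
A = 15^16 mod 23  (bits of 16 = 10000)
  bit 0 = 1: r = r^2 * 15 mod 23 = 1^2 * 15 = 1*15 = 15
  bit 1 = 0: r = r^2 mod 23 = 15^2 = 18
  bit 2 = 0: r = r^2 mod 23 = 18^2 = 2
  bit 3 = 0: r = r^2 mod 23 = 2^2 = 4
  bit 4 = 0: r = r^2 mod 23 = 4^2 = 16
  -> A = 16
B = 15^3 mod 23  (bits of 3 = 11)
  bit 0 = 1: r = r^2 * 15 mod 23 = 1^2 * 15 = 1*15 = 15
  bit 1 = 1: r = r^2 * 15 mod 23 = 15^2 * 15 = 18*15 = 17
  -> B = 17
s = B^a = 17^16 mod 23  (bits of 16 = 10000)
  bit 0 = 1: r = r^2 * 17 mod 23 = 1^2 * 17 = 1*17 = 17
  bit 1 = 0: r = r^2 mod 23 = 17^2 = 13
  bit 2 = 0: r = r^2 mod 23 = 13^2 = 8
  bit 3 = 0: r = r^2 mod 23 = 8^2 = 18
  bit 4 = 0: r = r^2 mod 23 = 18^2 = 2
  -> s = B^a = 2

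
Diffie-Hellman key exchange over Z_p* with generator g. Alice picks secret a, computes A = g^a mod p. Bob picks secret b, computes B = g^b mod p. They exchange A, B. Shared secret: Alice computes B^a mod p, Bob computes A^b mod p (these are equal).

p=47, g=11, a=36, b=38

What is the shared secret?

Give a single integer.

Answer: 8

Derivation:
A = 11^36 mod 47  (bits of 36 = 100100)
  bit 0 = 1: r = r^2 * 11 mod 47 = 1^2 * 11 = 1*11 = 11
  bit 1 = 0: r = r^2 mod 47 = 11^2 = 27
  bit 2 = 0: r = r^2 mod 47 = 27^2 = 24
  bit 3 = 1: r = r^2 * 11 mod 47 = 24^2 * 11 = 12*11 = 38
  bit 4 = 0: r = r^2 mod 47 = 38^2 = 34
  bit 5 = 0: r = r^2 mod 47 = 34^2 = 28
  -> A = 28
B = 11^38 mod 47  (bits of 38 = 100110)
  bit 0 = 1: r = r^2 * 11 mod 47 = 1^2 * 11 = 1*11 = 11
  bit 1 = 0: r = r^2 mod 47 = 11^2 = 27
  bit 2 = 0: r = r^2 mod 47 = 27^2 = 24
  bit 3 = 1: r = r^2 * 11 mod 47 = 24^2 * 11 = 12*11 = 38
  bit 4 = 1: r = r^2 * 11 mod 47 = 38^2 * 11 = 34*11 = 45
  bit 5 = 0: r = r^2 mod 47 = 45^2 = 4
  -> B = 4
s = B^a = 4^36 mod 47  (bits of 36 = 100100)
  bit 0 = 1: r = r^2 * 4 mod 47 = 1^2 * 4 = 1*4 = 4
  bit 1 = 0: r = r^2 mod 47 = 4^2 = 16
  bit 2 = 0: r = r^2 mod 47 = 16^2 = 21
  bit 3 = 1: r = r^2 * 4 mod 47 = 21^2 * 4 = 18*4 = 25
  bit 4 = 0: r = r^2 mod 47 = 25^2 = 14
  bit 5 = 0: r = r^2 mod 47 = 14^2 = 8
  -> s = B^a = 8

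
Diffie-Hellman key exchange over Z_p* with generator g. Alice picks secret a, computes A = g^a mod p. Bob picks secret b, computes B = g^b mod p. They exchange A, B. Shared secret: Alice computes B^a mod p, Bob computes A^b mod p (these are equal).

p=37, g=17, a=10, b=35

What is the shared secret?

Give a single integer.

A = 17^10 mod 37  (bits of 10 = 1010)
  bit 0 = 1: r = r^2 * 17 mod 37 = 1^2 * 17 = 1*17 = 17
  bit 1 = 0: r = r^2 mod 37 = 17^2 = 30
  bit 2 = 1: r = r^2 * 17 mod 37 = 30^2 * 17 = 12*17 = 19
  bit 3 = 0: r = r^2 mod 37 = 19^2 = 28
  -> A = 28
B = 17^35 mod 37  (bits of 35 = 100011)
  bit 0 = 1: r = r^2 * 17 mod 37 = 1^2 * 17 = 1*17 = 17
  bit 1 = 0: r = r^2 mod 37 = 17^2 = 30
  bit 2 = 0: r = r^2 mod 37 = 30^2 = 12
  bit 3 = 0: r = r^2 mod 37 = 12^2 = 33
  bit 4 = 1: r = r^2 * 17 mod 37 = 33^2 * 17 = 16*17 = 13
  bit 5 = 1: r = r^2 * 17 mod 37 = 13^2 * 17 = 21*17 = 24
  -> B = 24
s = B^a = 24^10 mod 37  (bits of 10 = 1010)
  bit 0 = 1: r = r^2 * 24 mod 37 = 1^2 * 24 = 1*24 = 24
  bit 1 = 0: r = r^2 mod 37 = 24^2 = 21
  bit 2 = 1: r = r^2 * 24 mod 37 = 21^2 * 24 = 34*24 = 2
  bit 3 = 0: r = r^2 mod 37 = 2^2 = 4
  -> s = B^a = 4

Answer: 4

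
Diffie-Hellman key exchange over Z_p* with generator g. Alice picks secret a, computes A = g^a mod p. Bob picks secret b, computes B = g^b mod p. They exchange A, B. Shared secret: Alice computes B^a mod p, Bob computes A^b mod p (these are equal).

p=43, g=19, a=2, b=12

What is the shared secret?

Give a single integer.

A = 19^2 mod 43  (bits of 2 = 10)
  bit 0 = 1: r = r^2 * 19 mod 43 = 1^2 * 19 = 1*19 = 19
  bit 1 = 0: r = r^2 mod 43 = 19^2 = 17
  -> A = 17
B = 19^12 mod 43  (bits of 12 = 1100)
  bit 0 = 1: r = r^2 * 19 mod 43 = 1^2 * 19 = 1*19 = 19
  bit 1 = 1: r = r^2 * 19 mod 43 = 19^2 * 19 = 17*19 = 22
  bit 2 = 0: r = r^2 mod 43 = 22^2 = 11
  bit 3 = 0: r = r^2 mod 43 = 11^2 = 35
  -> B = 35
s = B^a = 35^2 mod 43  (bits of 2 = 10)
  bit 0 = 1: r = r^2 * 35 mod 43 = 1^2 * 35 = 1*35 = 35
  bit 1 = 0: r = r^2 mod 43 = 35^2 = 21
  -> s = B^a = 21

Answer: 21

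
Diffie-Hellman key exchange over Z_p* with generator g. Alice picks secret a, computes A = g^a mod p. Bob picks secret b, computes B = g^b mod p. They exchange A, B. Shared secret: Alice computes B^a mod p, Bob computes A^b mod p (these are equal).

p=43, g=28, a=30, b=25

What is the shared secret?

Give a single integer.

Answer: 4

Derivation:
A = 28^30 mod 43  (bits of 30 = 11110)
  bit 0 = 1: r = r^2 * 28 mod 43 = 1^2 * 28 = 1*28 = 28
  bit 1 = 1: r = r^2 * 28 mod 43 = 28^2 * 28 = 10*28 = 22
  bit 2 = 1: r = r^2 * 28 mod 43 = 22^2 * 28 = 11*28 = 7
  bit 3 = 1: r = r^2 * 28 mod 43 = 7^2 * 28 = 6*28 = 39
  bit 4 = 0: r = r^2 mod 43 = 39^2 = 16
  -> A = 16
B = 28^25 mod 43  (bits of 25 = 11001)
  bit 0 = 1: r = r^2 * 28 mod 43 = 1^2 * 28 = 1*28 = 28
  bit 1 = 1: r = r^2 * 28 mod 43 = 28^2 * 28 = 10*28 = 22
  bit 2 = 0: r = r^2 mod 43 = 22^2 = 11
  bit 3 = 0: r = r^2 mod 43 = 11^2 = 35
  bit 4 = 1: r = r^2 * 28 mod 43 = 35^2 * 28 = 21*28 = 29
  -> B = 29
s = B^a = 29^30 mod 43  (bits of 30 = 11110)
  bit 0 = 1: r = r^2 * 29 mod 43 = 1^2 * 29 = 1*29 = 29
  bit 1 = 1: r = r^2 * 29 mod 43 = 29^2 * 29 = 24*29 = 8
  bit 2 = 1: r = r^2 * 29 mod 43 = 8^2 * 29 = 21*29 = 7
  bit 3 = 1: r = r^2 * 29 mod 43 = 7^2 * 29 = 6*29 = 2
  bit 4 = 0: r = r^2 mod 43 = 2^2 = 4
  -> s = B^a = 4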